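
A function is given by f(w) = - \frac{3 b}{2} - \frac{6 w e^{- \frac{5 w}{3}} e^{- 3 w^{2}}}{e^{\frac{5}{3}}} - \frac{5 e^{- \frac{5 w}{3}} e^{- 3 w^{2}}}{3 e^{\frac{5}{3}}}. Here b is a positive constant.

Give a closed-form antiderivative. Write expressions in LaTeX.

The integrand splits into summands that can be handled one at a time.
Check: d/dw[\frac{\left(- 3 b w e^{\frac{5}{3}} e^{\frac{5 w}{3}} e^{3 w^{2}} + 2\right) e^{- \frac{5 w}{3}} e^{- 3 w^{2}}}{2 e^{\frac{5}{3}}}] = \frac{\left(- 9 b e^{\frac{5}{3}} e^{\frac{5 w}{3}} e^{3 w^{2}} - 36 w - 10\right) e^{- \frac{5 w}{3}} e^{- 3 w^{2}}}{6 e^{\frac{5}{3}}}, which equals f(w).

An antiderivative is F(w) = \frac{\left(- 3 b w e^{\frac{5}{3}} e^{\frac{5 w}{3}} e^{3 w^{2}} + 2\right) e^{- \frac{5 w}{3}} e^{- 3 w^{2}}}{2 e^{\frac{5}{3}}}.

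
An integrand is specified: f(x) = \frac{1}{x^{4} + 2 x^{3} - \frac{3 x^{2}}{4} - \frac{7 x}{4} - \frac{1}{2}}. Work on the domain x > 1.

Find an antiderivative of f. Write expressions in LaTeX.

An antiderivative is F(x) = \frac{8 x \log{\left(x - 1 \right)} - 8 x \log{\left(x + 2 \right)} + 4 \log{\left(x - 1 \right)} - 4 \log{\left(x + 2 \right)} + 24}{54 x + 27}.

The denominator factors as \left(x - 1\right) \left(x + 2\right) \left(2 x + 1\right)^{2}; partial fractions split f into directly integrable pieces: - \frac{16}{9 \left(2 x + 1\right)^{2}} - \frac{4}{27 \left(x + 2\right)} + \frac{4}{27 \left(x - 1\right)}.
Check: d/dx[\frac{8 x \log{\left(x - 1 \right)} - 8 x \log{\left(x + 2 \right)} + 4 \log{\left(x - 1 \right)} - 4 \log{\left(x + 2 \right)} + 24}{54 x + 27}] = \frac{4}{4 x^{4} + 8 x^{3} - 3 x^{2} - 7 x - 2}, which equals f(x).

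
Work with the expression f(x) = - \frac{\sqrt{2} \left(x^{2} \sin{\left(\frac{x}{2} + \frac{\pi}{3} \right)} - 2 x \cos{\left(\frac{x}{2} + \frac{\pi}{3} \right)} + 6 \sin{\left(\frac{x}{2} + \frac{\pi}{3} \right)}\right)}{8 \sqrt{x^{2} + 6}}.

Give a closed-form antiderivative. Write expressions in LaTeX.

An antiderivative is F(x) = \frac{\sqrt{\frac{x^{2}}{2} + 3} \cos{\left(\frac{x}{2} + \frac{\pi}{3} \right)}}{2}.

Recognize the product-rule pattern: f = u'v + uv' with u = \frac{\sqrt{\frac{x^{2}}{2} + 3}}{2}, v = \cos{\left(\frac{x}{2} + \frac{\pi}{3} \right)}, so integration by parts undoes it.
Check: d/dx[\frac{\sqrt{\frac{x^{2}}{2} + 3} \cos{\left(\frac{x}{2} + \frac{\pi}{3} \right)}}{2}] = \frac{\sqrt{2} \left(- x^{2} \sin{\left(\frac{x}{2} + \frac{\pi}{3} \right)} + 2 x \cos{\left(\frac{x}{2} + \frac{\pi}{3} \right)} - 6 \sin{\left(\frac{x}{2} + \frac{\pi}{3} \right)}\right)}{8 \sqrt{x^{2} + 6}}, which equals f(x).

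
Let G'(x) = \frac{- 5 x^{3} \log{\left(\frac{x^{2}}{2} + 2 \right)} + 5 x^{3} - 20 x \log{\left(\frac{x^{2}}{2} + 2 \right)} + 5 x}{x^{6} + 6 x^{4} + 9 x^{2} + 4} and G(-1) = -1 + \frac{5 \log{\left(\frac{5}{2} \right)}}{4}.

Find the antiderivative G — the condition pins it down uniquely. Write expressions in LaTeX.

G(x) = \frac{- 2 x^{2} + 5 \log{\left(\frac{x^{2}}{2} + 2 \right)} - 2}{2 x^{2} + 2}

Recognize the product-rule pattern: G'(x) = u'v + uv' with u = \frac{5}{2 x^{2} + 2}, v = \log{\left(\frac{x^{2}}{2} + 2 \right)}, so integration by parts undoes it.
A general antiderivative is \frac{5 \log{\left(\frac{x^{2}}{2} + 2 \right)}}{2 x^{2} + 2} + C.
The condition gives C = -1 + \frac{5 \log{\left(\frac{5}{2} \right)}}{4} - (\frac{5 \log{\left(\frac{5}{2} \right)}}{4}) = -1.
So G(x) = \frac{- 2 x^{2} + 5 \log{\left(\frac{x^{2}}{2} + 2 \right)} - 2}{2 x^{2} + 2}.
Check: d/dx[\frac{- 2 x^{2} + 5 \log{\left(\frac{x^{2}}{2} + 2 \right)} - 2}{2 x^{2} + 2}] = \frac{- 5 x^{3} \log{\left(\frac{x^{2}}{2} + 2 \right)} + 5 x^{3} - 20 x \log{\left(\frac{x^{2}}{2} + 2 \right)} + 5 x}{x^{6} + 6 x^{4} + 9 x^{2} + 4} = G'(x).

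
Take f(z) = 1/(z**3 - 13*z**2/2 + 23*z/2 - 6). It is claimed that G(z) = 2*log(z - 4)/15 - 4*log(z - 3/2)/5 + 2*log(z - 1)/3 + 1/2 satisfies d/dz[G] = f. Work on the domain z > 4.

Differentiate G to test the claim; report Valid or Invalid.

Valid - the claim checks out under differentiation.

d/dz[G] = 2/(2*z**3 - 13*z**2 + 23*z - 12)
This equals f(z) exactly, so the claim holds.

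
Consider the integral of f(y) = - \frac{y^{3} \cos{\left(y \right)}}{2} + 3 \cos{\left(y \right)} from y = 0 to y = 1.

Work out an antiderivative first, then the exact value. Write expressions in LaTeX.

Integrate term by term and add the pieces.
F(y) = - \frac{y^{3} \sin{\left(y \right)}}{2} - \frac{3 y^{2} \cos{\left(y \right)}}{2} + 3 y \sin{\left(y \right)} + 3 \sin{\left(y \right)} + 3 \cos{\left(y \right)} is an antiderivative of f.
Check: d/dy[- \frac{y^{3} \sin{\left(y \right)}}{2} - \frac{3 y^{2} \cos{\left(y \right)}}{2} + 3 y \sin{\left(y \right)} + 3 \sin{\left(y \right)} + 3 \cos{\left(y \right)}] = - \frac{y^{3} \cos{\left(y \right)}}{2} + 3 \cos{\left(y \right)} = f(y).
F(1) = \frac{3 \cos{\left(1 \right)}}{2} + \frac{11 \sin{\left(1 \right)}}{2}; F(0) = 3.
Integral = F(1) - F(0) = -3 + \frac{3 \cos{\left(1 \right)}}{2} + \frac{11 \sin{\left(1 \right)}}{2}.

Antiderivative: F(y) = - \frac{y^{3} \sin{\left(y \right)}}{2} - \frac{3 y^{2} \cos{\left(y \right)}}{2} + 3 y \sin{\left(y \right)} + 3 \sin{\left(y \right)} + 3 \cos{\left(y \right)}; value = -3 + \frac{3 \cos{\left(1 \right)}}{2} + \frac{11 \sin{\left(1 \right)}}{2}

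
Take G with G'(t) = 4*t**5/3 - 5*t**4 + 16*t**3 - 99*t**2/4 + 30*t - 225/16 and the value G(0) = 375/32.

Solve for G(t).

G'(t) matches the chain-rule pattern g'(h)*h' with inner function h(t) = 2*t**2/3 - t + 5/2; substituting u = h(t) collapses the integral.
A general antiderivative is 3*(2*t**2/3 - t + 5/2)**3/4 + C.
The condition gives C = 375/32 - (375/32) = 0.
So G(t) = 3*(2*t**2/3 - t + 5/2)**3/4.
Check: d/dt[3*(2*t**2/3 - t + 5/2)**3/4] = 4*t**5/3 - 5*t**4 + 16*t**3 - 99*t**2/4 + 30*t - 225/16 = G'(t).

G(t) = 3*(2*t**2/3 - t + 5/2)**3/4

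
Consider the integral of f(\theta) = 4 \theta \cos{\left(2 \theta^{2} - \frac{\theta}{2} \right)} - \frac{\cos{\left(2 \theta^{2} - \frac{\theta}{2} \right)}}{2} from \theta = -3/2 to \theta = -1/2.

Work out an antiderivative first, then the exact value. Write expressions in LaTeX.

Antiderivative: F(\theta) = \sin{\left(2 \theta^{2} - \frac{\theta}{2} \right)}; value = \sin{\left(\frac{3}{4} \right)} - \sin{\left(\frac{21}{4} \right)}

f matches the chain-rule pattern g'(h)*h' with inner function h(\theta) = 2 \theta^{2} - \frac{\theta}{2}; substituting u = h(\theta) collapses the integral.
F(\theta) = \sin{\left(2 \theta^{2} - \frac{\theta}{2} \right)} is an antiderivative of f.
Check: d/d\theta[\sin{\left(2 \theta^{2} - \frac{\theta}{2} \right)}] = 4 \theta \cos{\left(2 \theta^{2} - \frac{\theta}{2} \right)} - \frac{\cos{\left(2 \theta^{2} - \frac{\theta}{2} \right)}}{2} = f(\theta).
F(-1/2) = \sin{\left(\frac{3}{4} \right)}; F(-3/2) = \sin{\left(\frac{21}{4} \right)}.
Integral = F(-1/2) - F(-3/2) = \sin{\left(\frac{3}{4} \right)} - \sin{\left(\frac{21}{4} \right)}.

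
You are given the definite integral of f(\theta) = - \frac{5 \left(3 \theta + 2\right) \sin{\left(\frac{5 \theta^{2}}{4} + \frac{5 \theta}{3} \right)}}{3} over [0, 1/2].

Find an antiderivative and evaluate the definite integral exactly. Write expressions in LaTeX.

Antiderivative: F(\theta) = 2 \cos{\left(\frac{5 \theta^{2}}{4} + \frac{5 \theta}{3} \right)}; value = -2 + 2 \cos{\left(\frac{55}{48} \right)}

f matches the chain-rule pattern g'(h)*h' with inner function h(\theta) = \frac{5 \theta^{2}}{4} + \frac{5 \theta}{3}; substituting u = h(\theta) collapses the integral.
F(\theta) = 2 \cos{\left(\frac{5 \theta^{2}}{4} + \frac{5 \theta}{3} \right)} is an antiderivative of f.
Check: d/d\theta[2 \cos{\left(\frac{5 \theta^{2}}{4} + \frac{5 \theta}{3} \right)}] = - 5 \theta \sin{\left(\frac{5 \theta^{2}}{4} + \frac{5 \theta}{3} \right)} - \frac{10 \sin{\left(\frac{5 \theta^{2}}{4} + \frac{5 \theta}{3} \right)}}{3}, which equals f(\theta).
F(1/2) = 2 \cos{\left(\frac{55}{48} \right)}; F(0) = 2.
Integral = F(1/2) - F(0) = -2 + 2 \cos{\left(\frac{55}{48} \right)}.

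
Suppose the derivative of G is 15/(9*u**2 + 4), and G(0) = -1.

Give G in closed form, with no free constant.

G(u) = 5*atan(3*u/2)/2 - 1

Recover the given G'(u) by differentiating a candidate G(u); any mismatch rules it out.
A general antiderivative is 5*atan(3*u/2)/2 + C.
The condition gives C = -1 - (0) = -1.
So G(u) = 5*atan(3*u/2)/2 - 1.
Check: d/du[5*atan(3*u/2)/2 - 1] = 15/(9*u**2 + 4) = G'(u).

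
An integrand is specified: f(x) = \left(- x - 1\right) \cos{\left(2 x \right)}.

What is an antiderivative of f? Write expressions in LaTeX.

Since d/dx undoes antidifferentiation here, F'(x) = f(x) is required of F(x).
Check: d/dx[- \frac{x \sin{\left(2 x \right)}}{2} - \frac{\sin{\left(2 x \right)}}{2} - \frac{\cos{\left(2 x \right)}}{4}] = - x \cos{\left(2 x \right)} - \cos{\left(2 x \right)}, which equals f(x).

An antiderivative is F(x) = - \frac{x \sin{\left(2 x \right)}}{2} - \frac{\sin{\left(2 x \right)}}{2} - \frac{\cos{\left(2 x \right)}}{4}.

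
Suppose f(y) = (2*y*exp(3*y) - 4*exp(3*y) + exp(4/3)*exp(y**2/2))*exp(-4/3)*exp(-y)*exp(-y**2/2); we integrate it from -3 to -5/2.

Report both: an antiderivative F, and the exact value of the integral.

Any candidate F(y) must reproduce f(y) exactly when differentiated.
F(y) = -2*exp(-4/3)*exp(2*y)*exp(-y**2/2) - exp(-y) is an antiderivative of f.
Check: d/dy[-2*exp(-4/3)*exp(2*y)*exp(-y**2/2) - exp(-y)] = (2*y*exp(3*y) - 4*exp(3*y) + exp(4/3)*exp(y**2/2))*exp(-4/3)*exp(-y)*exp(-y**2/2) = f(y).
F(-5/2) = -exp(5/2) - 2*exp(-227/24); F(-3) = -exp(3) - 2*exp(-71/6).
Integral = F(-5/2) - F(-3) = -exp(5/2) - 2*exp(-227/24) + 2*exp(-71/6) + exp(3).

Antiderivative: F(y) = -2*exp(-4/3)*exp(2*y)*exp(-y**2/2) - exp(-y); value = -exp(5/2) - 2*exp(-227/24) + 2*exp(-71/6) + exp(3)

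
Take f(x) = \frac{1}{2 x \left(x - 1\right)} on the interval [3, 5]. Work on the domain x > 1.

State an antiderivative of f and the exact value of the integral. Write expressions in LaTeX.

Antiderivative: F(x) = \frac{- \log{\left(x \right)} + \log{\left(x - 1 \right)}}{2}; value = - \frac{\log{\left(5 \right)}}{2} - \frac{\log{\left(2 \right)}}{2} + \frac{\log{\left(3 \right)}}{2} + \frac{\log{\left(4 \right)}}{2}

Factor the denominator (2 x \left(x - 1\right)) and decompose: f = \frac{1}{2 \left(x - 1\right)} - \frac{1}{2 x}; each piece integrates to a log, atan, or power term.
F(x) = \frac{- \log{\left(x \right)} + \log{\left(x - 1 \right)}}{2} is an antiderivative of f.
Check: d/dx[\frac{- \log{\left(x \right)} + \log{\left(x - 1 \right)}}{2}] = \frac{1}{2 x^{2} - 2 x}, which equals f(x).
F(5) = - \frac{\log{\left(5 \right)}}{2} + \frac{\log{\left(4 \right)}}{2}; F(3) = - \frac{\log{\left(3 \right)}}{2} + \frac{\log{\left(2 \right)}}{2}.
Integral = F(5) - F(3) = - \frac{\log{\left(5 \right)}}{2} - \frac{\log{\left(2 \right)}}{2} + \frac{\log{\left(3 \right)}}{2} + \frac{\log{\left(4 \right)}}{2}.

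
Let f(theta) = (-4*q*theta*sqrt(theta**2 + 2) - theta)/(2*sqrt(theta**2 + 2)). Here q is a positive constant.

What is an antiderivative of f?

An antiderivative is F(theta) = -(2*q*theta**2 + sqrt(theta**2 + 2))/2.

Differentiate the proposed F(theta) back; it has to land on f(theta) exactly.
Check: d/dtheta[-(2*q*theta**2 + sqrt(theta**2 + 2))/2] = (-4*q*theta*sqrt(theta**2 + 2) - theta)/(2*sqrt(theta**2 + 2)) = f(theta).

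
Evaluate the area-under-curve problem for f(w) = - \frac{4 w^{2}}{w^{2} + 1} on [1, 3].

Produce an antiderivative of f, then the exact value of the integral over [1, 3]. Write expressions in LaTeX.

For F(w) to be correct the identity F'(w) - f(w) = 0 must hold.
F(w) = - 4 w + 4 \operatorname{atan}{\left(w \right)} is an antiderivative of f.
Check: d/dw[- 4 w + 4 \operatorname{atan}{\left(w \right)}] = - \frac{4 w^{2}}{w^{2} + 1} = f(w).
F(3) = -12 + 4 \operatorname{atan}{\left(3 \right)}; F(1) = -4 + \pi.
Integral = F(3) - F(1) = -8 - \pi + 4 \operatorname{atan}{\left(3 \right)}.

Antiderivative: F(w) = - 4 w + 4 \operatorname{atan}{\left(w \right)}; value = -8 - \pi + 4 \operatorname{atan}{\left(3 \right)}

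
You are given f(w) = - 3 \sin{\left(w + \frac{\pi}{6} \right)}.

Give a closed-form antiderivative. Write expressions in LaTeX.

An antiderivative is F(w) = 3 \cos{\left(w + \frac{\pi}{6} \right)}.

Any candidate F(w) must reproduce f(w) exactly when differentiated.
Check: d/dw[3 \cos{\left(w + \frac{\pi}{6} \right)}] = - 3 \sin{\left(w + \frac{\pi}{6} \right)} = f(w).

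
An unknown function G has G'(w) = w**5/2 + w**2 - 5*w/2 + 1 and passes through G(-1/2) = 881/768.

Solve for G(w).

G(w) = (w**6 + 4*w**3 - 15*w**2 + 12*w + 24)/12

The integrand splits into summands that can be handled one at a time.
A general antiderivative is w**6/12 + w**3/3 - 5*w**2/4 + w + C.
The condition gives C = 881/768 - (-655/768) = 2.
So G(w) = (w**6 + 4*w**3 - 15*w**2 + 12*w + 24)/12.
Check: d/dw[(w**6 + 4*w**3 - 15*w**2 + 12*w + 24)/12] = w**5/2 + w**2 - 5*w/2 + 1 = G'(w).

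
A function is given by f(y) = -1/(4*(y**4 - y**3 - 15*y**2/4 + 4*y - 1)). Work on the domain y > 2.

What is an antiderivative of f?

An antiderivative is F(y) = (-50*y*log(y - 2) + 32*y*log(y - 1/2) + 18*y*log(y + 2) + 25*log(y - 2) - 16*log(y - 1/2) - 9*log(y + 2) - 120)/(1800*y - 900).

The denominator factors as (y - 2)*(y + 2)*(2*y - 1)**2; partial fractions split f into directly integrable pieces: 8/(225*(2*y - 1)) + 4/(15*(2*y - 1)**2) + 1/(100*(y + 2)) - 1/(36*(y - 2)).
Check: d/dy[(-50*y*log(y - 2) + 32*y*log(y - 1/2) + 18*y*log(y + 2) + 25*log(y - 2) - 16*log(y - 1/2) - 9*log(y + 2) - 120)/(1800*y - 900)] = -1/(4*y**4 - 4*y**3 - 15*y**2 + 16*y - 4), which equals f(y).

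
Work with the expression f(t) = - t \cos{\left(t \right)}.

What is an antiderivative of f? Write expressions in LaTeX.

An antiderivative is F(t) = - t \sin{\left(t \right)} - \cos{\left(t \right)}.

A first test for any F(t): its t-derivative must equal f(t) identically.
Check: d/dt[- t \sin{\left(t \right)} - \cos{\left(t \right)}] = - t \cos{\left(t \right)} = f(t).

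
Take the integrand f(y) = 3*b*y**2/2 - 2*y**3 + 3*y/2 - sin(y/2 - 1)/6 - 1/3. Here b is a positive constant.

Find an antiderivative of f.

The integrand splits into summands that can be handled one at a time.
Check: d/dy[(6*b*y**3 - 6*y**4 + 9*y**2 - 4*y + 4*cos(y/2 - 1) + 3)/12] = 3*b*y**2/2 - 2*y**3 + 3*y/2 - sin(y/2 - 1)/6 - 1/3 = f(y).

An antiderivative is F(y) = (6*b*y**3 - 6*y**4 + 9*y**2 - 4*y + 4*cos(y/2 - 1) + 3)/12.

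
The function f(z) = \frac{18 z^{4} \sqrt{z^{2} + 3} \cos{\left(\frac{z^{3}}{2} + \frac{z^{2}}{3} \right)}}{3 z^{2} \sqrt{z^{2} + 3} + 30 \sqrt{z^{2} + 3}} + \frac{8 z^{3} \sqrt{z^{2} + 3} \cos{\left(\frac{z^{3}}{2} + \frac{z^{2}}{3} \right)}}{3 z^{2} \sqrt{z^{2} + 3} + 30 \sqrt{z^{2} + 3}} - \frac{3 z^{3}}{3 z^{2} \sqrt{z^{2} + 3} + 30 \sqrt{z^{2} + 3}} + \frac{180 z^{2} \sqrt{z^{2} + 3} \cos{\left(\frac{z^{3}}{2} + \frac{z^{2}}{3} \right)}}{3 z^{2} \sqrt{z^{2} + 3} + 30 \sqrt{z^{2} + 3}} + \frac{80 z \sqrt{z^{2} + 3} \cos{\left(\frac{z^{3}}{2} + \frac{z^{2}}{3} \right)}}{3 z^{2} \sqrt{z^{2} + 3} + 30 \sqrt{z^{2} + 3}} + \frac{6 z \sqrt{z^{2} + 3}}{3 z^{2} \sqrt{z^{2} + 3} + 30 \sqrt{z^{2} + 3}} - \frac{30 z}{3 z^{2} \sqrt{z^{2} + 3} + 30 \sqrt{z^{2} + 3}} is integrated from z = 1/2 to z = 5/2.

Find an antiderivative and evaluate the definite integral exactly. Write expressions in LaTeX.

Integrate term by term and add the pieces.
F(z) = - \sqrt{z^{2} + 3} + \log{\left(\frac{z^{2}}{2} + 5 \right)} + 4 \sin{\left(\frac{z^{3}}{2} + \frac{z^{2}}{3} \right)} is an antiderivative of f.
Check: d/dz[- \sqrt{z^{2} + 3} + \log{\left(\frac{z^{2}}{2} + 5 \right)} + 4 \sin{\left(\frac{z^{3}}{2} + \frac{z^{2}}{3} \right)}] = \frac{18 z^{4} \sqrt{z^{2} + 3} \cos{\left(\frac{z^{3}}{2} + \frac{z^{2}}{3} \right)} + 8 z^{3} \sqrt{z^{2} + 3} \cos{\left(\frac{z^{3}}{2} + \frac{z^{2}}{3} \right)} - 3 z^{3} + 180 z^{2} \sqrt{z^{2} + 3} \cos{\left(\frac{z^{3}}{2} + \frac{z^{2}}{3} \right)} + 80 z \sqrt{z^{2} + 3} \cos{\left(\frac{z^{3}}{2} + \frac{z^{2}}{3} \right)} + 6 z \sqrt{z^{2} + 3} - 30 z}{3 z^{2} \sqrt{z^{2} + 3} + 30 \sqrt{z^{2} + 3}}, which equals f(z).
F(5/2) = - \frac{\sqrt{37}}{2} + 4 \sin{\left(\frac{475}{48} \right)} + \log{\left(\frac{65}{8} \right)}; F(1/2) = - \frac{\sqrt{13}}{2} + 4 \sin{\left(\frac{7}{48} \right)} + \log{\left(\frac{41}{8} \right)}.
Integral = F(5/2) - F(1/2) = - \frac{\sqrt{37}}{2} + 4 \sin{\left(\frac{475}{48} \right)} - \log{\left(\frac{41}{8} \right)} - 4 \sin{\left(\frac{7}{48} \right)} + \frac{\sqrt{13}}{2} + \log{\left(\frac{65}{8} \right)}.

Antiderivative: F(z) = - \sqrt{z^{2} + 3} + \log{\left(\frac{z^{2}}{2} + 5 \right)} + 4 \sin{\left(\frac{z^{3}}{2} + \frac{z^{2}}{3} \right)}; value = - \frac{\sqrt{37}}{2} + 4 \sin{\left(\frac{475}{48} \right)} - \log{\left(\frac{41}{8} \right)} - 4 \sin{\left(\frac{7}{48} \right)} + \frac{\sqrt{13}}{2} + \log{\left(\frac{65}{8} \right)}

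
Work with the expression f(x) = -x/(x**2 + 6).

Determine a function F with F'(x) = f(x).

f matches the chain-rule pattern g'(h)*h' with inner function h(x) = x**2 + 6; substituting u = h(x) collapses the integral.
Check: d/dx[-log(x**2 + 6)/2] = -x/(x**2 + 6) = f(x).

An antiderivative is F(x) = -log(x**2 + 6)/2.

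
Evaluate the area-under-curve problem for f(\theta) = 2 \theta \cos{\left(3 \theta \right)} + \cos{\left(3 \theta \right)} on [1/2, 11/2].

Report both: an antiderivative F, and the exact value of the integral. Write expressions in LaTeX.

Antiderivative: F(\theta) = \frac{2 \theta \sin{\left(3 \theta \right)}}{3} + \frac{\sin{\left(3 \theta \right)}}{3} + \frac{2 \cos{\left(3 \theta \right)}}{9}; value = 4 \sin{\left(\frac{33}{2} \right)} - \frac{2 \sin{\left(\frac{3}{2} \right)}}{3} + \frac{2 \cos{\left(\frac{33}{2} \right)}}{9} - \frac{2 \cos{\left(\frac{3}{2} \right)}}{9}

Integrate term by term and add the pieces.
F(\theta) = \frac{2 \theta \sin{\left(3 \theta \right)}}{3} + \frac{\sin{\left(3 \theta \right)}}{3} + \frac{2 \cos{\left(3 \theta \right)}}{9} is an antiderivative of f.
Check: d/d\theta[\frac{2 \theta \sin{\left(3 \theta \right)}}{3} + \frac{\sin{\left(3 \theta \right)}}{3} + \frac{2 \cos{\left(3 \theta \right)}}{9}] = 2 \theta \cos{\left(3 \theta \right)} + \cos{\left(3 \theta \right)} = f(\theta).
F(11/2) = 4 \sin{\left(\frac{33}{2} \right)} + \frac{2 \cos{\left(\frac{33}{2} \right)}}{9}; F(1/2) = \frac{2 \cos{\left(\frac{3}{2} \right)}}{9} + \frac{2 \sin{\left(\frac{3}{2} \right)}}{3}.
Integral = F(11/2) - F(1/2) = 4 \sin{\left(\frac{33}{2} \right)} - \frac{2 \sin{\left(\frac{3}{2} \right)}}{3} + \frac{2 \cos{\left(\frac{33}{2} \right)}}{9} - \frac{2 \cos{\left(\frac{3}{2} \right)}}{9}.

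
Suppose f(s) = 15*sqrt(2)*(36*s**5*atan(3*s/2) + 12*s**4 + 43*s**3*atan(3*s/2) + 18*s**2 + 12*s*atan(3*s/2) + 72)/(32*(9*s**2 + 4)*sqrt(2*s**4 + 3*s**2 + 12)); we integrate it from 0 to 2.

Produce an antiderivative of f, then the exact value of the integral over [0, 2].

Antiderivative: F(s) = 15*sqrt(2)*sqrt(2*s**4 + 3*s**2 + 12)*atan(3*s/2)/32; value = 15*sqrt(7)*atan(3)/8

Recognize the product-rule pattern: f = u'v + uv' with u = 15*sqrt(s**4 + 3*s**2/2 + 6)/16, v = atan(3*s/2), so integration by parts undoes it.
F(s) = 15*sqrt(2)*sqrt(2*s**4 + 3*s**2 + 12)*atan(3*s/2)/32 is an antiderivative of f.
Check: d/ds[15*sqrt(2)*sqrt(2*s**4 + 3*s**2 + 12)*atan(3*s/2)/32] = (540*sqrt(2)*s**5*atan(3*s/2) + 180*sqrt(2)*s**4 + 645*sqrt(2)*s**3*atan(3*s/2) + 270*sqrt(2)*s**2 + 180*sqrt(2)*s*atan(3*s/2) + 1080*sqrt(2))/(288*s**2*sqrt(2*s**4 + 3*s**2 + 12) + 128*sqrt(2*s**4 + 3*s**2 + 12)), which equals f(s).
F(2) = 15*sqrt(7)*atan(3)/8; F(0) = 0.
Integral = F(2) - F(0) = 15*sqrt(7)*atan(3)/8.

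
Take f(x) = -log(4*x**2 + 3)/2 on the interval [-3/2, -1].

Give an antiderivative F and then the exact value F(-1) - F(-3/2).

A first test for any F(x): its x-derivative must equal f(x) identically.
F(x) = (-x*log(4*x**2 + 3) + 2*x - sqrt(3)*atan(2*sqrt(3)*x/3))/2 is an antiderivative of f.
Check: d/dx[(-x*log(4*x**2 + 3) + 2*x - sqrt(3)*atan(2*sqrt(3)*x/3))/2] = -log(4*x**2 + 3)/2 = f(x).
F(-1) = -1 + sqrt(3)*atan(2*sqrt(3)/3)/2 + log(7)/2; F(-3/2) = -3/2 + sqrt(3)*pi/6 + 3*log(12)/4.
Integral = F(-1) - F(-3/2) = -3*log(12)/4 - sqrt(3)*pi/6 + 1/2 + sqrt(3)*atan(2*sqrt(3)/3)/2 + log(7)/2.

Antiderivative: F(x) = (-x*log(4*x**2 + 3) + 2*x - sqrt(3)*atan(2*sqrt(3)*x/3))/2; value = -3*log(12)/4 - sqrt(3)*pi/6 + 1/2 + sqrt(3)*atan(2*sqrt(3)/3)/2 + log(7)/2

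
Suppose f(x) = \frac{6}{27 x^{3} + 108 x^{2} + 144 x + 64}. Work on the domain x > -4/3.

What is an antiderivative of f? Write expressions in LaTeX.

A candidate is checked by its d/dx: the result must match f(x).
Check: d/dx[- \frac{1}{\left(3 x + 4\right)^{2}}] = \frac{6}{27 x^{3} + 108 x^{2} + 144 x + 64} = f(x).

An antiderivative is F(x) = - \frac{1}{\left(3 x + 4\right)^{2}}.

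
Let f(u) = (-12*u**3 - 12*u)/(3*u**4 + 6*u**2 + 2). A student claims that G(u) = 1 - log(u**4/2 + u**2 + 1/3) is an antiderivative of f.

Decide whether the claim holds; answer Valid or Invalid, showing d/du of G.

d/du[G] = (-12*u**3 - 12*u)/(3*u**4 + 6*u**2 + 2)
This equals f(u) exactly, so the claim holds.

Valid - the claim checks out under differentiation.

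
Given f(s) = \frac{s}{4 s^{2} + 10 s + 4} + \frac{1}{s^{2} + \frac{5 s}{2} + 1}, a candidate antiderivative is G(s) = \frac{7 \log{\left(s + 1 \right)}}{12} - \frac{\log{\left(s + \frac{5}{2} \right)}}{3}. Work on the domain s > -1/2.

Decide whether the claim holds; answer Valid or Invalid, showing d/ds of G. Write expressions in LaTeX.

Invalid: d/ds[G] - f = \frac{- 2 s^{2} - 17 s - 22}{16 s^{4} + 96 s^{3} + 196 s^{2} + 156 s + 40}, which is not 0.

d/ds[G] = \frac{2 s + 9}{8 s^{2} + 28 s + 20}
d/ds[G] - f(s) = \frac{- 2 s^{2} - 17 s - 22}{16 s^{4} + 96 s^{3} + 196 s^{2} + 156 s + 40} != 0.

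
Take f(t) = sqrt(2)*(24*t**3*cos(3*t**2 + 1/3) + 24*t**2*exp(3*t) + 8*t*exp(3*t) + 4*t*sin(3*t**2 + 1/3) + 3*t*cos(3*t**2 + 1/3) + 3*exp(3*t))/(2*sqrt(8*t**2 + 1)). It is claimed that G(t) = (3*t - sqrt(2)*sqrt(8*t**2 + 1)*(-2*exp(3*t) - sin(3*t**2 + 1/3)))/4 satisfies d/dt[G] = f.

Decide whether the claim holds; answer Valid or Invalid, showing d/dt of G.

d/dt[G] = (48*sqrt(2)*t**3*cos(3*t**2 + 1/3) + 48*sqrt(2)*t**2*exp(3*t) + 16*sqrt(2)*t*exp(3*t) + 8*sqrt(2)*t*sin(3*t**2 + 1/3) + 6*sqrt(2)*t*cos(3*t**2 + 1/3) + 3*sqrt(8*t**2 + 1) + 6*sqrt(2)*exp(3*t))/(4*sqrt(8*t**2 + 1))
d/dt[G] - f(t) = 3/4 != 0.

Invalid: d/dt[G] - f = 3/4, which is not 0.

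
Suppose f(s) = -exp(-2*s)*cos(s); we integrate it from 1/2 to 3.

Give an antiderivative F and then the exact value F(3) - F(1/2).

Antiderivative: F(s) = -exp(-2*s)*sin(s)/5 + 2*exp(-2*s)*cos(s)/5; value = -2*exp(-1)*cos(1/2)/5 + 2*exp(-6)*cos(3)/5 - exp(-6)*sin(3)/5 + exp(-1)*sin(1/2)/5

Check any antiderivative F(s) by computing F'(s) and comparing it with f(s).
F(s) = -exp(-2*s)*sin(s)/5 + 2*exp(-2*s)*cos(s)/5 is an antiderivative of f.
Check: d/ds[-exp(-2*s)*sin(s)/5 + 2*exp(-2*s)*cos(s)/5] = -exp(-2*s)*cos(s) = f(s).
F(3) = 2*exp(-6)*cos(3)/5 - exp(-6)*sin(3)/5; F(1/2) = -exp(-1)*sin(1/2)/5 + 2*exp(-1)*cos(1/2)/5.
Integral = F(3) - F(1/2) = -2*exp(-1)*cos(1/2)/5 + 2*exp(-6)*cos(3)/5 - exp(-6)*sin(3)/5 + exp(-1)*sin(1/2)/5.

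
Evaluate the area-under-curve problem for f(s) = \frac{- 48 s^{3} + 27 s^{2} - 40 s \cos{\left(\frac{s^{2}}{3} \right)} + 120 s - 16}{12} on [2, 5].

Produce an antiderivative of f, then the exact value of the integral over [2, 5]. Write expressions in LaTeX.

Whatever form F(s) takes, F'(s) = f(s) is non-negotiable.
F(s) = - s^{4} + \frac{3 s^{3}}{4} + 5 s^{2} - \frac{4 s}{3} - 5 \sin{\left(\frac{s^{2}}{3} \right)} is an antiderivative of f.
Check: d/ds[- s^{4} + \frac{3 s^{3}}{4} + 5 s^{2} - \frac{4 s}{3} - 5 \sin{\left(\frac{s^{2}}{3} \right)}] = - 4 s^{3} + \frac{9 s^{2}}{4} - \frac{10 s \cos{\left(\frac{s^{2}}{3} \right)}}{3} + 10 s - \frac{4}{3}, which equals f(s).
F(5) = - \frac{4955}{12} - 5 \sin{\left(\frac{25}{3} \right)}; F(2) = \frac{22}{3} - 5 \sin{\left(\frac{4}{3} \right)}.
Integral = F(5) - F(2) = - \frac{1681}{4} - 5 \sin{\left(\frac{25}{3} \right)} + 5 \sin{\left(\frac{4}{3} \right)}.

Antiderivative: F(s) = - s^{4} + \frac{3 s^{3}}{4} + 5 s^{2} - \frac{4 s}{3} - 5 \sin{\left(\frac{s^{2}}{3} \right)}; value = - \frac{1681}{4} - 5 \sin{\left(\frac{25}{3} \right)} + 5 \sin{\left(\frac{4}{3} \right)}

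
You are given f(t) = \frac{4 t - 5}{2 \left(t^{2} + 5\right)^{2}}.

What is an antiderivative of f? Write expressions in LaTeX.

Any candidate F(t) must reproduce f(t) exactly when differentiated.
Check: d/dt[\frac{- 5 t - \sqrt{5} \left(t^{2} + 5\right) \operatorname{atan}{\left(\frac{\sqrt{5} t}{5} \right)} - 20}{20 \left(t^{2} + 5\right)}] = \frac{4 t - 5}{2 t^{4} + 20 t^{2} + 50}, which equals f(t).

An antiderivative is F(t) = \frac{- 5 t - \sqrt{5} \left(t^{2} + 5\right) \operatorname{atan}{\left(\frac{\sqrt{5} t}{5} \right)} - 20}{20 \left(t^{2} + 5\right)}.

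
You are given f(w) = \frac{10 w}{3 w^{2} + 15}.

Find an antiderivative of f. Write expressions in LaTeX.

The substitution u = w^{2} + 5 works: f is exactly (dF/du)*(du/dw) for that inner function.
Check: d/dw[\frac{5 \log{\left(w^{2} + 5 \right)}}{3}] = \frac{10 w}{3 w^{2} + 15} = f(w).

An antiderivative is F(w) = \frac{5 \log{\left(w^{2} + 5 \right)}}{3}.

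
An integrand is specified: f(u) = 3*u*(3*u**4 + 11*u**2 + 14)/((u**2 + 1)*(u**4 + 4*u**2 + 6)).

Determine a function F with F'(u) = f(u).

An antiderivative F(u) passes only if d/du[F] lands on f(u) exactly.
Check: d/du[3*log(u**2/2 + 1/2) + 3*log(u**4/2 + 2*u**2 + 3)/4] = (9*u**5 + 33*u**3 + 42*u)/(u**6 + 5*u**4 + 10*u**2 + 6), which equals f(u).

An antiderivative is F(u) = 3*log(u**2/2 + 1/2) + 3*log(u**4/2 + 2*u**2 + 3)/4.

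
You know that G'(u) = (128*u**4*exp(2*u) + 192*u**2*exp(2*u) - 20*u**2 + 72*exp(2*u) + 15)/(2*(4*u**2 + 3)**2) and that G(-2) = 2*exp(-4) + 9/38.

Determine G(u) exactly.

G(u) = (16*u**2*exp(2*u) + 4*u**2 + 5*u + 12*exp(2*u) + 3)/(8*u**2 + 6)

The proposed G(u) is checked by its d/du: the result must match the given G'(u).
A general antiderivative is 5*u/(4*(2*u**2 + 3/2)) + 2*exp(2*u) + C.
The condition gives C = 2*exp(-4) + 9/38 - (-5/19 + 2*exp(-4)) = 1/2.
So G(u) = (16*u**2*exp(2*u) + 4*u**2 + 5*u + 12*exp(2*u) + 3)/(8*u**2 + 6).
Check: d/du[(16*u**2*exp(2*u) + 4*u**2 + 5*u + 12*exp(2*u) + 3)/(8*u**2 + 6)] = (128*u**4*exp(2*u) + 192*u**2*exp(2*u) - 20*u**2 + 72*exp(2*u) + 15)/(32*u**4 + 48*u**2 + 18), which equals G'(u).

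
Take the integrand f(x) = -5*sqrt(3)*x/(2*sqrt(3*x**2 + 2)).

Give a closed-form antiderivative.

The substitution u = x**2 + 2/3 works: f is exactly (dF/du)*(du/dx) for that inner function.
Check: d/dx[-5*sqrt(3)*sqrt(3*x**2 + 2)/6] = -5*sqrt(3)*x/(2*sqrt(3*x**2 + 2)) = f(x).

An antiderivative is F(x) = -5*sqrt(3)*sqrt(3*x**2 + 2)/6.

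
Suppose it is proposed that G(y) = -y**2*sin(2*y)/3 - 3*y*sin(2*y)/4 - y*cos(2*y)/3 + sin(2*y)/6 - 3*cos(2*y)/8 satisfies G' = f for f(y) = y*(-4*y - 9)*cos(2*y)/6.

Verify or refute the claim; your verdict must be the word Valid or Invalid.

Valid - the claim checks out under differentiation.

d/dy[G] = -2*y**2*cos(2*y)/3 - 3*y*cos(2*y)/2
This equals f(y) exactly, so the claim holds.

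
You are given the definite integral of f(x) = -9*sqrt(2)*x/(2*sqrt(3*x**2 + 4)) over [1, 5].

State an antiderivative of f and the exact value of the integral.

f matches the chain-rule pattern g'(h)*h' with inner function h(x) = 3*x**2/2 + 2; substituting u = h(x) collapses the integral.
F(x) = -3*sqrt(3*x**2/2 + 2) is an antiderivative of f.
Check: d/dx[-3*sqrt(3*x**2/2 + 2)] = -9*sqrt(2)*x/(2*sqrt(3*x**2 + 4)) = f(x).
F(5) = -3*sqrt(158)/2; F(1) = -3*sqrt(14)/2.
Integral = F(5) - F(1) = -3*sqrt(158)/2 + 3*sqrt(14)/2.

Antiderivative: F(x) = -3*sqrt(3*x**2/2 + 2); value = -3*sqrt(158)/2 + 3*sqrt(14)/2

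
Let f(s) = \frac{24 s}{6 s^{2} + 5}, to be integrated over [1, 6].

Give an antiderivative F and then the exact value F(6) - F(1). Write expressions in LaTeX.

Antiderivative: F(s) = 2 \log{\left(2 s^{2} + \frac{5}{3} \right)}; value = - 2 \log{\left(\frac{11}{3} \right)} + 2 \log{\left(\frac{221}{3} \right)}

The substitution u = 2 s^{2} + \frac{5}{3} works: f is exactly (dF/du)*(du/ds) for that inner function.
F(s) = 2 \log{\left(2 s^{2} + \frac{5}{3} \right)} is an antiderivative of f.
Check: d/ds[2 \log{\left(2 s^{2} + \frac{5}{3} \right)}] = \frac{24 s}{6 s^{2} + 5} = f(s).
F(6) = 2 \log{\left(\frac{221}{3} \right)}; F(1) = 2 \log{\left(\frac{11}{3} \right)}.
Integral = F(6) - F(1) = - 2 \log{\left(\frac{11}{3} \right)} + 2 \log{\left(\frac{221}{3} \right)}.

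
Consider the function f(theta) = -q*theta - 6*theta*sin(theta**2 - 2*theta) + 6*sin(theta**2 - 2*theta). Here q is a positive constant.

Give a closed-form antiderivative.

An antiderivative is F(theta) = -(q*theta**2 - 6*cos(theta**2 - 2*theta))/2.

Integrate term by term and add the pieces.
Check: d/dtheta[-(q*theta**2 - 6*cos(theta**2 - 2*theta))/2] = -q*theta - 6*theta*sin(theta**2 - 2*theta) + 6*sin(theta**2 - 2*theta) = f(theta).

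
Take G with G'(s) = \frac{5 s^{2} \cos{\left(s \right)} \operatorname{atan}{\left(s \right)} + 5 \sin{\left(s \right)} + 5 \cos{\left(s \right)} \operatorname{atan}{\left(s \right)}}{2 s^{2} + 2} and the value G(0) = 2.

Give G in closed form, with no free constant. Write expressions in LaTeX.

G'(s) has the shape u'v + uv' for u = \frac{5 \operatorname{atan}{\left(s \right)}}{2} and v = \sin{\left(s \right)} — it is the derivative of the product u*v.
A general antiderivative is \frac{5 \sin{\left(s \right)} \operatorname{atan}{\left(s \right)}}{2} + C.
The condition gives C = 2 - (0) = 2.
So G(s) = \frac{5 \sin{\left(s \right)} \operatorname{atan}{\left(s \right)}}{2} + 2.
Check: d/ds[\frac{5 \sin{\left(s \right)} \operatorname{atan}{\left(s \right)}}{2} + 2] = \frac{5 s^{2} \cos{\left(s \right)} \operatorname{atan}{\left(s \right)} + 5 \sin{\left(s \right)} + 5 \cos{\left(s \right)} \operatorname{atan}{\left(s \right)}}{2 s^{2} + 2} = G'(s).

G(s) = \frac{5 \sin{\left(s \right)} \operatorname{atan}{\left(s \right)}}{2} + 2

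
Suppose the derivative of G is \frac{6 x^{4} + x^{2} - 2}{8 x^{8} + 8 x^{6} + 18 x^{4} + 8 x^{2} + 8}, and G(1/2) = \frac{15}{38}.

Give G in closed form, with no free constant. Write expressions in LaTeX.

Recognize the product-rule pattern: G'(x) = u'v + uv' with u = - \frac{x}{2}, v = \frac{1}{2 x^{4} + x^{2} + 2}, so integration by parts undoes it.
A general antiderivative is - \frac{x}{2 \left(2 x^{4} + x^{2} + 2\right)} + C.
The condition gives C = \frac{15}{38} - (- \frac{2}{19}) = \frac{1}{2}.
So G(x) = - \frac{x}{4 x^{4} + 2 x^{2} + 4} + \frac{1}{2}.
Check: d/dx[- \frac{x}{4 x^{4} + 2 x^{2} + 4} + \frac{1}{2}] = \frac{6 x^{4} + x^{2} - 2}{8 x^{8} + 8 x^{6} + 18 x^{4} + 8 x^{2} + 8} = G'(x).

G(x) = - \frac{x}{4 x^{4} + 2 x^{2} + 4} + \frac{1}{2}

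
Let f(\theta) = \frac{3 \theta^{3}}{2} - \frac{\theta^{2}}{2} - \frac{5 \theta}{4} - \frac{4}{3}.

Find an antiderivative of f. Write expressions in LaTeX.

An antiderivative is F(\theta) = \frac{3 \theta^{4}}{8} - \frac{\theta^{3}}{6} - \frac{5 \theta^{2}}{8} - \frac{4 \theta}{3}.

Integrate term by term and add the pieces.
Check: d/d\theta[\frac{3 \theta^{4}}{8} - \frac{\theta^{3}}{6} - \frac{5 \theta^{2}}{8} - \frac{4 \theta}{3}] = \frac{3 \theta^{3}}{2} - \frac{\theta^{2}}{2} - \frac{5 \theta}{4} - \frac{4}{3} = f(\theta).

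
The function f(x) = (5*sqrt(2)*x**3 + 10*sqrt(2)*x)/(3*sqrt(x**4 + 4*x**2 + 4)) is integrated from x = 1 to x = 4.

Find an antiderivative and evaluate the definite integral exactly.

Antiderivative: F(x) = 5*sqrt(2)*sqrt(x**4 + 4*x**2 + 4)/6; value = 25*sqrt(2)/2

f matches the chain-rule pattern g'(h)*h' with inner function h(x) = x**4/2 + 2*x**2 + 2; substituting u = h(x) collapses the integral.
F(x) = 5*sqrt(2)*sqrt(x**4 + 4*x**2 + 4)/6 is an antiderivative of f.
Check: d/dx[5*sqrt(2)*sqrt(x**4 + 4*x**2 + 4)/6] = (5*sqrt(2)*x**3 + 10*sqrt(2)*x)/(3*sqrt(x**4 + 4*x**2 + 4)) = f(x).
F(4) = 15*sqrt(2); F(1) = 5*sqrt(2)/2.
Integral = F(4) - F(1) = 25*sqrt(2)/2.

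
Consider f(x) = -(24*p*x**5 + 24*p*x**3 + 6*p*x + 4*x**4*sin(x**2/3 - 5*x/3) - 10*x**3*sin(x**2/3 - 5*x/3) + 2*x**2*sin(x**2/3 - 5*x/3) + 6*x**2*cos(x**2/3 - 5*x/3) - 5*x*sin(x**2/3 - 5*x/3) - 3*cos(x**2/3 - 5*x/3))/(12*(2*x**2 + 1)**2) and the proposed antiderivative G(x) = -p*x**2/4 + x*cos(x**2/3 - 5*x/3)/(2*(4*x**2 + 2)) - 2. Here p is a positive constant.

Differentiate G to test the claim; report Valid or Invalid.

Valid - differentiating G returns exactly f.

d/dx[G] = (-24*p*x**5 - 24*p*x**3 - 6*p*x - 4*x**4*sin(x**2/3 - 5*x/3) + 10*x**3*sin(x**2/3 - 5*x/3) - 2*x**2*sin(x**2/3 - 5*x/3) - 6*x**2*cos(x**2/3 - 5*x/3) + 5*x*sin(x**2/3 - 5*x/3) + 3*cos(x**2/3 - 5*x/3))/(48*x**4 + 48*x**2 + 12)
This equals f(x) exactly, so the claim holds.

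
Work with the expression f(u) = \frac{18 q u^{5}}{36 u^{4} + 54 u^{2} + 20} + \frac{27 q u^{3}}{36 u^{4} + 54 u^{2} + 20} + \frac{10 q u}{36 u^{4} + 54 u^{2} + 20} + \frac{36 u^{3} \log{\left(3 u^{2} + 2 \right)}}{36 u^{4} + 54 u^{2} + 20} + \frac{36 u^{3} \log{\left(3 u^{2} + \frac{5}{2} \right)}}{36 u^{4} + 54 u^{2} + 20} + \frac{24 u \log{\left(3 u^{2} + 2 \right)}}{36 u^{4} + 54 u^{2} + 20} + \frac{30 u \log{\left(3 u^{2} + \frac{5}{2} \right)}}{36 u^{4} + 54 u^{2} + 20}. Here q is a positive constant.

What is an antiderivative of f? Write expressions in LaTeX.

An antiderivative is F(u) = \frac{q u^{2}}{4} + \frac{\log{\left(3 u^{2} + 2 \right)} \log{\left(3 u^{2} + \frac{5}{2} \right)}}{2}.

Integrate term by term and add the pieces.
Check: d/du[\frac{q u^{2}}{4} + \frac{\log{\left(3 u^{2} + 2 \right)} \log{\left(3 u^{2} + \frac{5}{2} \right)}}{2}] = \frac{18 q u^{5} + 27 q u^{3} + 10 q u + 36 u^{3} \log{\left(3 u^{2} + 2 \right)} + 36 u^{3} \log{\left(3 u^{2} + \frac{5}{2} \right)} + 24 u \log{\left(3 u^{2} + 2 \right)} + 30 u \log{\left(3 u^{2} + \frac{5}{2} \right)}}{36 u^{4} + 54 u^{2} + 20}, which equals f(u).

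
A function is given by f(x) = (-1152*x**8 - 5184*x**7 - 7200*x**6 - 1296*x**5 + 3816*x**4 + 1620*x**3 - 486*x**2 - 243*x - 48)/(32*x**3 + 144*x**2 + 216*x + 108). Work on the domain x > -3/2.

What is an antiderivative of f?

Differentiate the proposed F(x) back; it has to land on f(x) exactly.
Check: d/dx[(-768*x**8 - 2304*x**7 - 1152*x**6 + 1728*x**5 + 1152*x**4 - 432*x**3 - 312*x**2 + 36*x + 123)/(128*x**2 + 384*x + 288)] = (-1152*x**8 - 5184*x**7 - 7200*x**6 - 1296*x**5 + 3816*x**4 + 1620*x**3 - 486*x**2 - 243*x - 48)/(32*x**3 + 144*x**2 + 216*x + 108) = f(x).

An antiderivative is F(x) = (-768*x**8 - 2304*x**7 - 1152*x**6 + 1728*x**5 + 1152*x**4 - 432*x**3 - 312*x**2 + 36*x + 123)/(128*x**2 + 384*x + 288).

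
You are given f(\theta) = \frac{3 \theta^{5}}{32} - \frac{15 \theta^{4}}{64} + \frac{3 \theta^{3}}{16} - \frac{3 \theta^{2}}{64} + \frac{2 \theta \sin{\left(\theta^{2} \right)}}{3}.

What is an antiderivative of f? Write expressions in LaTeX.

Integrate term by term and add the pieces.
Check: d/d\theta[\frac{\theta^{6}}{64} - \frac{3 \theta^{5}}{64} + \frac{3 \theta^{4}}{64} - \frac{\theta^{3}}{64} - \frac{\cos{\left(\theta^{2} \right)}}{3}] = \frac{3 \theta^{5}}{32} - \frac{15 \theta^{4}}{64} + \frac{3 \theta^{3}}{16} - \frac{3 \theta^{2}}{64} + \frac{2 \theta \sin{\left(\theta^{2} \right)}}{3} = f(\theta).

An antiderivative is F(\theta) = \frac{\theta^{6}}{64} - \frac{3 \theta^{5}}{64} + \frac{3 \theta^{4}}{64} - \frac{\theta^{3}}{64} - \frac{\cos{\left(\theta^{2} \right)}}{3}.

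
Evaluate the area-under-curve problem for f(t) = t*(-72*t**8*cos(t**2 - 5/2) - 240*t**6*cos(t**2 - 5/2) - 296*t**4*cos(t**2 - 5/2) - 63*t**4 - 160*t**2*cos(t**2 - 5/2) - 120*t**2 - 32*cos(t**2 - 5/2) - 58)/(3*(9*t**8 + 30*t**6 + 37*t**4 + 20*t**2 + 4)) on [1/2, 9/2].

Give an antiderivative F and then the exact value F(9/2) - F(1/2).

Since d/dt undoes antidifferentiation here, F'(t) = f(t) is required of F(t).
F(t) = -4*sin(t**2 - 5/2)/3 + 1/(2*(3*t**2 + 3)) + 2/(2*t**2 + 4/3) is an antiderivative of f.
Check: d/dt[-4*sin(t**2 - 5/2)/3 + 1/(2*(3*t**2 + 3)) + 2/(2*t**2 + 4/3)] = (-72*t**9*cos(t**2 - 5/2) - 240*t**7*cos(t**2 - 5/2) - 296*t**5*cos(t**2 - 5/2) - 63*t**5 - 160*t**3*cos(t**2 - 5/2) - 120*t**3 - 32*t*cos(t**2 - 5/2) - 58*t)/(27*t**8 + 90*t**6 + 111*t**4 + 60*t**2 + 12), which equals f(t).
F(9/2) = 3562/64005 - 4*sin(71/4)/3; F(1/2) = 4*sin(9/4)/3 + 202/165.
Integral = F(9/2) - F(1/2) = -822752/704055 - 4*sin(9/4)/3 - 4*sin(71/4)/3.

Antiderivative: F(t) = -4*sin(t**2 - 5/2)/3 + 1/(2*(3*t**2 + 3)) + 2/(2*t**2 + 4/3); value = -822752/704055 - 4*sin(9/4)/3 - 4*sin(71/4)/3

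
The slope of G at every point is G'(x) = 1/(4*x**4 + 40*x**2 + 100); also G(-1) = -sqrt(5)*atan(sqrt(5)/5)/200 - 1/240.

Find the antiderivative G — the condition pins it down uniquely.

G(x) = x/(40*x**2 + 200) + sqrt(5)*atan(sqrt(5)*x/5)/200

Differentiate the proposed G(x) back; it has to land on the given G'(x).
A general antiderivative is x/(40*x**2 + 200) + sqrt(5)*atan(sqrt(5)*x/5)/200 + C.
The condition gives C = -sqrt(5)*atan(sqrt(5)/5)/200 - 1/240 - (-sqrt(5)*atan(sqrt(5)/5)/200 - 1/240) = 0.
So G(x) = x/(40*x**2 + 200) + sqrt(5)*atan(sqrt(5)*x/5)/200.
Check: d/dx[x/(40*x**2 + 200) + sqrt(5)*atan(sqrt(5)*x/5)/200] = 1/(4*x**4 + 40*x**2 + 100) = G'(x).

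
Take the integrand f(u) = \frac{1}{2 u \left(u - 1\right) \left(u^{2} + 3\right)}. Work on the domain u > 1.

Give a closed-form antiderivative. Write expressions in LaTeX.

An antiderivative is F(u) = - \frac{\log{\left(u \right)}}{6} + \frac{\log{\left(u - 1 \right)}}{8} + \frac{\log{\left(u^{2} + 3 \right)}}{48} - \frac{\sqrt{3} \operatorname{atan}{\left(\frac{\sqrt{3} u}{3} \right)}}{24}.

The denominator factors as 2 u \left(u - 1\right) \left(u^{2} + 3\right); partial fractions split f into directly integrable pieces: \frac{u - 3}{24 \left(u^{2} + 3\right)} + \frac{1}{8 \left(u - 1\right)} - \frac{1}{6 u}.
Check: d/du[- \frac{\log{\left(u \right)}}{6} + \frac{\log{\left(u - 1 \right)}}{8} + \frac{\log{\left(u^{2} + 3 \right)}}{48} - \frac{\sqrt{3} \operatorname{atan}{\left(\frac{\sqrt{3} u}{3} \right)}}{24}] = \frac{1}{2 u^{4} - 2 u^{3} + 6 u^{2} - 6 u}, which equals f(u).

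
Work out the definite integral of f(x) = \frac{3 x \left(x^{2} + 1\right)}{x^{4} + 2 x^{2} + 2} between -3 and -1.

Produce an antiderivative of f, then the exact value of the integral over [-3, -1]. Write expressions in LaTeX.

f matches the chain-rule pattern g'(h)*h' with inner function h(x) = x^{4} + 2 x^{2} + 2; substituting u = h(x) collapses the integral.
F(x) = \frac{3 \log{\left(x^{4} + 2 x^{2} + 2 \right)}}{4} is an antiderivative of f.
Check: d/dx[\frac{3 \log{\left(x^{4} + 2 x^{2} + 2 \right)}}{4}] = \frac{3 x^{3} + 3 x}{x^{4} + 2 x^{2} + 2}, which equals f(x).
F(-1) = \frac{3 \log{\left(5 \right)}}{4}; F(-3) = \frac{3 \log{\left(101 \right)}}{4}.
Integral = F(-1) - F(-3) = - \frac{3 \log{\left(101 \right)}}{4} + \frac{3 \log{\left(5 \right)}}{4}.

Antiderivative: F(x) = \frac{3 \log{\left(x^{4} + 2 x^{2} + 2 \right)}}{4}; value = - \frac{3 \log{\left(101 \right)}}{4} + \frac{3 \log{\left(5 \right)}}{4}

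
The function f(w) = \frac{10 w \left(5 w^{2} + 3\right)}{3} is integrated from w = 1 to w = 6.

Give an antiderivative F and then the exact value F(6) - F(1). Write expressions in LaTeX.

Antiderivative: F(w) = \frac{\left(5 w^{2} + 3\right)^{2}}{6}; value = \frac{33425}{6}

f matches the chain-rule pattern g'(h)*h' with inner function h(w) = \frac{5 w^{2}}{3} + 1; substituting u = h(w) collapses the integral.
F(w) = \frac{\left(5 w^{2} + 3\right)^{2}}{6} is an antiderivative of f.
Check: d/dw[\frac{\left(5 w^{2} + 3\right)^{2}}{6}] = \frac{50 w^{3}}{3} + 10 w, which equals f(w).
F(6) = \frac{11163}{2}; F(1) = \frac{32}{3}.
Integral = F(6) - F(1) = \frac{33425}{6}.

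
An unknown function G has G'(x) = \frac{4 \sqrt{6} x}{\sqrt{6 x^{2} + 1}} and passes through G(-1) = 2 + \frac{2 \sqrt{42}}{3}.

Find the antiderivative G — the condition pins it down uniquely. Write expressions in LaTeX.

G(x) = \frac{2 \left(\sqrt{6} \sqrt{6 x^{2} + 1} + 3\right)}{3}

G'(x) matches the chain-rule pattern g'(h)*h' with inner function h(x) = 4 x^{2} + \frac{2}{3}; substituting u = h(x) collapses the integral.
A general antiderivative is 2 \sqrt{4 x^{2} + \frac{2}{3}} + C.
The condition gives C = 2 + \frac{2 \sqrt{42}}{3} - (\frac{2 \sqrt{42}}{3}) = 2.
So G(x) = \frac{2 \left(\sqrt{6} \sqrt{6 x^{2} + 1} + 3\right)}{3}.
Check: d/dx[\frac{2 \left(\sqrt{6} \sqrt{6 x^{2} + 1} + 3\right)}{3}] = \frac{4 \sqrt{6} x}{\sqrt{6 x^{2} + 1}} = G'(x).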